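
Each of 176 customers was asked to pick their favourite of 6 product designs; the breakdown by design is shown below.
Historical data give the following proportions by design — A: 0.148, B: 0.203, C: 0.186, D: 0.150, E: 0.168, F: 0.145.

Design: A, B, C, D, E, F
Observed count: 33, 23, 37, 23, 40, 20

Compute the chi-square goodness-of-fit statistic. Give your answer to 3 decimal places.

12.258

Expected counts E_i = n·p_i: 176×0.148 = 26.048, 176×0.203 = 35.728, 176×0.186 = 32.736, 176×0.150 = 26.4, 176×0.168 = 29.568, 176×0.145 = 25.52.
A: (33 − 26.048)²/26.048 = 48.330304/26.048 = 1.8554
B: (23 − 35.728)²/35.728 = 162.001984/35.728 = 4.5343
C: (37 − 32.736)²/32.736 = 18.181696/32.736 = 0.5554
D: (23 − 26.4)²/26.4 = 11.56/26.4 = 0.4379
E: (40 − 29.568)²/29.568 = 108.826624/29.568 = 3.6806
F: (20 − 25.52)²/25.52 = 30.4704/25.52 = 1.1940
Sum = 12.258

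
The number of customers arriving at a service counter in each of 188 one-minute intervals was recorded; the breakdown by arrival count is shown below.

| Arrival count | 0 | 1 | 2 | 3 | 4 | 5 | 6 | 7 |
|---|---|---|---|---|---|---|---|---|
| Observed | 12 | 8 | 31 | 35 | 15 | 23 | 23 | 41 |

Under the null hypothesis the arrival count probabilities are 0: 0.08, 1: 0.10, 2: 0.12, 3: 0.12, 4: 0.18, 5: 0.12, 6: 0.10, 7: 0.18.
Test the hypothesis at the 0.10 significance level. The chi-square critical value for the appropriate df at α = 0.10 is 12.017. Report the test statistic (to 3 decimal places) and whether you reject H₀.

Expected counts E_i = n·p_i: 188×0.08 = 15.04, 188×0.10 = 18.8, 188×0.12 = 22.56, 188×0.12 = 22.56, 188×0.18 = 33.84, 188×0.12 = 22.56, 188×0.10 = 18.8, 188×0.18 = 33.84.
cat         O        E   (O−E)²/E
0          12    15.04     0.6145
1           8     18.8     6.2043
2          31    22.56     3.1575
3          35    22.56     6.8596
4          15    33.84    10.4889
5          23    22.56     0.0086
6          23     18.8     0.9383
7          41    33.84     1.5149
Sum = 29.787
df = 7. Since 29.787 > 12.017, we reject H₀.

29.787; reject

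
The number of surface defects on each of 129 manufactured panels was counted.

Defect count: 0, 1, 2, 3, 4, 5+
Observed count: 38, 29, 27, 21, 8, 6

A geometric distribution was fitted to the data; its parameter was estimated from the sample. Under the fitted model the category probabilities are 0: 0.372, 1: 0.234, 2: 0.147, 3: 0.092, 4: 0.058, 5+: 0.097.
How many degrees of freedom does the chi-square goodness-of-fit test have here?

4

There are k = 6 categories and 1 parameter estimated from the data, so df = 6 − 1 − 1 = 4.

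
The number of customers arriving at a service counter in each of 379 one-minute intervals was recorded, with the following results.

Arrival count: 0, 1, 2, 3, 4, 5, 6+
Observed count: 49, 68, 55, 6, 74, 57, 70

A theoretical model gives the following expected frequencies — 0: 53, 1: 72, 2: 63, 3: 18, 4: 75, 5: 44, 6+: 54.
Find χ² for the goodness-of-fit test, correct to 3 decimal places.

18.135

cat         O        E   (O−E)²/E
0          49       53     0.3019
1          68       72     0.2222
2          55       63     1.0159
3           6       18     8.0000
4          74       75     0.0133
5          57       44     3.8409
6+         70       54     4.7407
Sum = 18.135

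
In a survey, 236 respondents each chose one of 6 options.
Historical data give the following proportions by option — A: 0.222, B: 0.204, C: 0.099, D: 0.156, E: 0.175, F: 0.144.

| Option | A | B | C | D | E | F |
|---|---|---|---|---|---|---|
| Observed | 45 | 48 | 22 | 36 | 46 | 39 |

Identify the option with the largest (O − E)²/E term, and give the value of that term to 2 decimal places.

A, 1.04

Expected counts E_i = n·p_i: 236×0.222 = 52.392, 236×0.204 = 48.144, 236×0.099 = 23.364, 236×0.156 = 36.816, 236×0.175 = 41.3, 236×0.144 = 33.984.
A: (45 − 52.392)²/52.392 = 54.641664/52.392 = 1.043
B: (48 − 48.144)²/48.144 = 0.020736/48.144 = 0.000
C: (22 − 23.364)²/23.364 = 1.860496/23.364 = 0.080
D: (36 − 36.816)²/36.816 = 0.665856/36.816 = 0.018
E: (46 − 41.3)²/41.3 = 22.09/41.3 = 0.535
F: (39 − 33.984)²/33.984 = 25.160256/33.984 = 0.740
The largest term is for A: 1.04.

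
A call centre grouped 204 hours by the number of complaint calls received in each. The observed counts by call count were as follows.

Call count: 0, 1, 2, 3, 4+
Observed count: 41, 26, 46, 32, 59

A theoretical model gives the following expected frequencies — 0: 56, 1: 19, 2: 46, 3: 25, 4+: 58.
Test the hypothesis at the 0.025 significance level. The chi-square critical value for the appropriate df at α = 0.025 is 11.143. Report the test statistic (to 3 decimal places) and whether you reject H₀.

cat         O        E   (O−E)²/E
0          41       56     4.0179
1          26       19     2.5789
2          46       46     0.0000
3          32       25     1.9600
4+         59       58     0.0172
Sum = 8.574
df = 4. Since 8.574 < 11.143, we do not reject H₀.

8.574; do not reject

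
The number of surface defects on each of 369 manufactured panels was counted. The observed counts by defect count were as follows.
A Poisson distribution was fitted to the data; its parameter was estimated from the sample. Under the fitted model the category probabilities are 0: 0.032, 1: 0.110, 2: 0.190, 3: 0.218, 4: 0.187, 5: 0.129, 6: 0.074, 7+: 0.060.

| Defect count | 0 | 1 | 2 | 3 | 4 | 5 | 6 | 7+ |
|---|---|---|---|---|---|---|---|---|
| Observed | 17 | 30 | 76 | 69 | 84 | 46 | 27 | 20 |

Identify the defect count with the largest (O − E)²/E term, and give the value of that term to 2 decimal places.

Expected counts E_i = n·p_i: 369×0.032 = 11.808, 369×0.110 = 40.59, 369×0.190 = 70.11, 369×0.218 = 80.442, 369×0.187 = 69.003, 369×0.129 = 47.601, 369×0.074 = 27.306, 369×0.060 = 22.14.
χ² = (17−11.808)²/11.808 + (30−40.59)²/40.59 + (76−70.11)²/70.11 + (69−80.442)²/80.442 + (84−69.003)²/69.003 + (46−47.601)²/47.601 + (27−27.306)²/27.306 + (20−22.14)²/22.14
   = 2.283 + 2.763 + 0.495 + 1.628 + 3.259 + 0.054 + 0.003 + 0.207
The largest term is for 4: 3.26.

4, 3.26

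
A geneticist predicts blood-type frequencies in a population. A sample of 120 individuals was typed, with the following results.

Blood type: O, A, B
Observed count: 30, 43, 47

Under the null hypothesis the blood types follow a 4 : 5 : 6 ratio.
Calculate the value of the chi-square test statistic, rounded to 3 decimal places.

0.371

Ratio total = 15. Expected counts: 120×4/15 = 32, 120×5/15 = 40, 120×6/15 = 48.
O: (30 − 32)²/32 = 4/32 = 0.1250
A: (43 − 40)²/40 = 9/40 = 0.2250
B: (47 − 48)²/48 = 1/48 = 0.0208
Sum = 0.371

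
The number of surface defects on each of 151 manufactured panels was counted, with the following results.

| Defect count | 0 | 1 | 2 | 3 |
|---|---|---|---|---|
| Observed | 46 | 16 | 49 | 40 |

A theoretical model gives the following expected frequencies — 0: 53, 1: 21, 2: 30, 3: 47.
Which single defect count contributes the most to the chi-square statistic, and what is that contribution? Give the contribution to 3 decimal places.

χ² = (46−53)²/53 + (16−21)²/21 + (49−30)²/30 + (40−47)²/47
   = 0.9245 + 1.1905 + 12.0333 + 1.0426
The largest term is for 2: 12.033.

2, 12.033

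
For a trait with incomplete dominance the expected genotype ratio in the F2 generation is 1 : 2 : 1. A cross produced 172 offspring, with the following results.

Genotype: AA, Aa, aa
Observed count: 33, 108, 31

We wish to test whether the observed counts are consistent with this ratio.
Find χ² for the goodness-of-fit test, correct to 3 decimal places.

11.302

Ratio total = 4. Expected counts: 172×1/4 = 43, 172×2/4 = 86, 172×1/4 = 43.
χ² = (33−43)²/43 + (108−86)²/86 + (31−43)²/43
   = 2.3256 + 5.6279 + 3.3488
Sum = 11.302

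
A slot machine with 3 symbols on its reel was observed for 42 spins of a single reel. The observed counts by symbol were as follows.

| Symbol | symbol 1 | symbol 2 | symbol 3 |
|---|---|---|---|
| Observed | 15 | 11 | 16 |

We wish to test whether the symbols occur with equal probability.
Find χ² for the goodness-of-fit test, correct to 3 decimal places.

1.000

Expected count for each of the 3 categories: 42/3 = 14.
cat           O        E   (O−E)²/E
symbol 1     15       14     0.0714
symbol 2     11       14     0.6429
symbol 3     16       14     0.2857
Sum = 1.000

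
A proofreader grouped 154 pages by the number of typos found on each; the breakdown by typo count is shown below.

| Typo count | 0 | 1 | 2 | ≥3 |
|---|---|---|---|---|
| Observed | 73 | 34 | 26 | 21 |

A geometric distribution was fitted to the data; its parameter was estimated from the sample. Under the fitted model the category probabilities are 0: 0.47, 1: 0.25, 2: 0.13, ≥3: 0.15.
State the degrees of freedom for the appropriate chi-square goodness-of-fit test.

2

There are k = 4 categories and 1 parameter estimated from the data, so df = 4 − 1 − 1 = 2.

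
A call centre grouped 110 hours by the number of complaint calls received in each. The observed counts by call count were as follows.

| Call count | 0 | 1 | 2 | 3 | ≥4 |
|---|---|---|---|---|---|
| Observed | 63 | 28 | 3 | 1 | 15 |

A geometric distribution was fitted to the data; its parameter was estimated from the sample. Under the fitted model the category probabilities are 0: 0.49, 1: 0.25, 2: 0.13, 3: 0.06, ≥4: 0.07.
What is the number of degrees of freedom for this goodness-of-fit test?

There are k = 5 categories and 1 parameter estimated from the data, so df = 5 − 1 − 1 = 3.

3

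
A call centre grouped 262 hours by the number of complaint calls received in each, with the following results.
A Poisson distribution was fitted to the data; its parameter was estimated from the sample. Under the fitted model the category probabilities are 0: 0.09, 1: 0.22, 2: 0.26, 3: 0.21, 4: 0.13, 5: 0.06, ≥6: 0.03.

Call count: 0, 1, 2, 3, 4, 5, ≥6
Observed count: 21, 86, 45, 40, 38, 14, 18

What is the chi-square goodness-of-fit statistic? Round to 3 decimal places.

Expected counts E_i = n·p_i: 262×0.09 = 23.58, 262×0.22 = 57.64, 262×0.26 = 68.12, 262×0.21 = 55.02, 262×0.13 = 34.06, 262×0.06 = 15.72, 262×0.03 = 7.86.
χ² = (21−23.58)²/23.58 + (86−57.64)²/57.64 + (45−68.12)²/68.12 + (40−55.02)²/55.02 + (38−34.06)²/34.06 + (14−15.72)²/15.72 + (18−7.86)²/7.86
   = 0.2823 + 13.9537 + 7.8470 + 4.1003 + 0.4558 + 0.1882 + 13.0814
Sum = 39.909

39.909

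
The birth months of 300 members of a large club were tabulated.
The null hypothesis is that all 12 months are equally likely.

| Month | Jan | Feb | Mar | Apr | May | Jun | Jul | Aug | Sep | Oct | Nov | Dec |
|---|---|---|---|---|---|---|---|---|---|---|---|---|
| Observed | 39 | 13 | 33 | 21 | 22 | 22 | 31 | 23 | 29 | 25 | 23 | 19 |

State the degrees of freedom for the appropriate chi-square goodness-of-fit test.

There are k = 12 categories and no parameters were estimated from the data, so df = 12 − 1 = 11.

11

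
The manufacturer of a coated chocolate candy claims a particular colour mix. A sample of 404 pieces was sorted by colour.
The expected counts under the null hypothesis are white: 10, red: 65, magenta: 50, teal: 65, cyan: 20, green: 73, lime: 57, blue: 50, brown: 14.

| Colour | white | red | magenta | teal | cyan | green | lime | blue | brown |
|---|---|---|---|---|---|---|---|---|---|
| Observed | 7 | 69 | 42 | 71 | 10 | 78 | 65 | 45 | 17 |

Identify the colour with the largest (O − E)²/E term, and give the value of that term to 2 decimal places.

cyan, 5.00

χ² = (7−10)²/10 + (69−65)²/65 + (42−50)²/50 + (71−65)²/65 + (10−20)²/20 + (78−73)²/73 + (65−57)²/57 + (45−50)²/50 + (17−14)²/14
   = 0.900 + 0.246 + 1.280 + 0.554 + 5.000 + 0.342 + 1.123 + 0.500 + 0.643
The largest term is for cyan: 5.00.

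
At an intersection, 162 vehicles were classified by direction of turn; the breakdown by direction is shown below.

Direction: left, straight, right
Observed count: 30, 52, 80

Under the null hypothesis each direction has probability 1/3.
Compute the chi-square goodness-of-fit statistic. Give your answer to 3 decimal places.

23.259

Expected count for each of the 3 categories: 162/3 = 54.
cat           O        E   (O−E)²/E
left         30       54    10.6667
straight     52       54     0.0741
right        80       54    12.5185
Sum = 23.259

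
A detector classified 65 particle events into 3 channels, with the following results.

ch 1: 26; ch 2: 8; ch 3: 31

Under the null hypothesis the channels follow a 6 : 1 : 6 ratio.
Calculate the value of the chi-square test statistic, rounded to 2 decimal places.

2.37

Ratio total = 13. Expected counts: 65×6/13 = 30, 65×1/13 = 5, 65×6/13 = 30.
cat         O        E   (O−E)²/E
ch 1       26       30      0.533
ch 2        8        5      1.800
ch 3       31       30      0.033
Sum = 2.37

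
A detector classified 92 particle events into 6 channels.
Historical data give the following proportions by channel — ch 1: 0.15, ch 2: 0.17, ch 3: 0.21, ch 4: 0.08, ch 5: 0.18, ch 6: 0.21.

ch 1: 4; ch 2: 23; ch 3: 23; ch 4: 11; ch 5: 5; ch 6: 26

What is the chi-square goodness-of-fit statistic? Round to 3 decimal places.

Expected counts E_i = n·p_i: 92×0.15 = 13.8, 92×0.17 = 15.64, 92×0.21 = 19.32, 92×0.08 = 7.36, 92×0.18 = 16.56, 92×0.21 = 19.32.
ch 1: (4 − 13.8)²/13.8 = 96.04/13.8 = 6.9594
ch 2: (23 − 15.64)²/15.64 = 54.1696/15.64 = 3.4635
ch 3: (23 − 19.32)²/19.32 = 13.5424/19.32 = 0.7010
ch 4: (11 − 7.36)²/7.36 = 13.2496/7.36 = 1.8002
ch 5: (5 − 16.56)²/16.56 = 133.6336/16.56 = 8.0697
ch 6: (26 − 19.32)²/19.32 = 44.6224/19.32 = 2.3096
Sum = 23.303

23.303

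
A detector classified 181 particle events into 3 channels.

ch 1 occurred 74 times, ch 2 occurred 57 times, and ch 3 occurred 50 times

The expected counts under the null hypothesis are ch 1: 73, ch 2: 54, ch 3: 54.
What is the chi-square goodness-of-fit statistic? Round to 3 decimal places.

ch 1: (74 − 73)²/73 = 1/73 = 0.0137
ch 2: (57 − 54)²/54 = 9/54 = 0.1667
ch 3: (50 − 54)²/54 = 16/54 = 0.2963
Sum = 0.477

0.477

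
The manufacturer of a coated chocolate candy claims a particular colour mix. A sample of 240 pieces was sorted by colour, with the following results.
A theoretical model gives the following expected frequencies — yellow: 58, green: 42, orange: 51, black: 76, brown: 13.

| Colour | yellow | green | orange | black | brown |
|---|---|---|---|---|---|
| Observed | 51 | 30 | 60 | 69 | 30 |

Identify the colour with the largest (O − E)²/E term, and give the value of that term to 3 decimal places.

yellow: (51 − 58)²/58 = 49/58 = 0.8448
green: (30 − 42)²/42 = 144/42 = 3.4286
orange: (60 − 51)²/51 = 81/51 = 1.5882
black: (69 − 76)²/76 = 49/76 = 0.6447
brown: (30 − 13)²/13 = 289/13 = 22.2308
The largest term is for brown: 22.231.

brown, 22.231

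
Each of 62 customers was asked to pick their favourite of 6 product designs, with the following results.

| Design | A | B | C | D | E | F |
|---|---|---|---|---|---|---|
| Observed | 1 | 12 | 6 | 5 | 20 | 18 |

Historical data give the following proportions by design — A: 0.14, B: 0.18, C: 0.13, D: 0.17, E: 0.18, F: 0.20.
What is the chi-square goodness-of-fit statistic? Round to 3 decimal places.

Expected counts E_i = n·p_i: 62×0.14 = 8.68, 62×0.18 = 11.16, 62×0.13 = 8.06, 62×0.17 = 10.54, 62×0.18 = 11.16, 62×0.20 = 12.4.
cat         O        E   (O−E)²/E
A           1     8.68     6.7952
B          12    11.16     0.0632
C           6     8.06     0.5265
D           5    10.54     2.9119
E          20    11.16     7.0023
F          18     12.4     2.5290
Sum = 19.828

19.828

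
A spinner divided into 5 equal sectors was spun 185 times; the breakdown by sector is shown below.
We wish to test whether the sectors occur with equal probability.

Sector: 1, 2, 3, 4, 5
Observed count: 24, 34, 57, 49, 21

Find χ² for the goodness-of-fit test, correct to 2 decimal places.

26.43

Expected count for each of the 5 categories: 185/5 = 37.
1: (24 − 37)²/37 = 169/37 = 4.568
2: (34 − 37)²/37 = 9/37 = 0.243
3: (57 − 37)²/37 = 400/37 = 10.811
4: (49 − 37)²/37 = 144/37 = 3.892
5: (21 − 37)²/37 = 256/37 = 6.919
Sum = 26.43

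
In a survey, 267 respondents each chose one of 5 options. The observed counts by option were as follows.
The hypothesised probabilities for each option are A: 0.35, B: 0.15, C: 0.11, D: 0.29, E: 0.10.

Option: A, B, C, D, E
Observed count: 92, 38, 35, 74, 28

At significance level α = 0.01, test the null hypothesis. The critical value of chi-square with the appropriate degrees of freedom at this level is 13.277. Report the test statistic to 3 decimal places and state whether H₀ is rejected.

1.422; do not reject

Expected counts E_i = n·p_i: 267×0.35 = 93.45, 267×0.15 = 40.05, 267×0.11 = 29.37, 267×0.29 = 77.43, 267×0.10 = 26.7.
χ² = (92−93.45)²/93.45 + (38−40.05)²/40.05 + (35−29.37)²/29.37 + (74−77.43)²/77.43 + (28−26.7)²/26.7
   = 0.0225 + 0.1049 + 1.0792 + 0.1519 + 0.0633
Sum = 1.422
df = 4. Since 1.422 < 13.277, we do not reject H₀.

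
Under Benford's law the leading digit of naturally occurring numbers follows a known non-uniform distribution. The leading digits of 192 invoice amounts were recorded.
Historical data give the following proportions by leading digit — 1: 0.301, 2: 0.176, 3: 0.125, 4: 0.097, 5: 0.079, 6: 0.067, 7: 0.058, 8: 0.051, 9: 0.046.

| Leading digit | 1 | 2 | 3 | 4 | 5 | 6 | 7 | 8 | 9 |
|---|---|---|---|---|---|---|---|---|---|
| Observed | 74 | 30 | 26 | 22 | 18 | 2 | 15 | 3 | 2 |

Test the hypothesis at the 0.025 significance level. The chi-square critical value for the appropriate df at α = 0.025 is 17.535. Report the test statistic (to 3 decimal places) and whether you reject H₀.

26.790; reject

Expected counts E_i = n·p_i: 192×0.301 = 57.792, 192×0.176 = 33.792, 192×0.125 = 24, 192×0.097 = 18.624, 192×0.079 = 15.168, 192×0.067 = 12.864, 192×0.058 = 11.136, 192×0.051 = 9.792, 192×0.046 = 8.832.
1: (74 − 57.792)²/57.792 = 262.699264/57.792 = 4.5456
2: (30 − 33.792)²/33.792 = 14.379264/33.792 = 0.4255
3: (26 − 24)²/24 = 4/24 = 0.1667
4: (22 − 18.624)²/18.624 = 11.397376/18.624 = 0.6120
5: (18 − 15.168)²/15.168 = 8.020224/15.168 = 0.5288
6: (2 − 12.864)²/12.864 = 118.026496/12.864 = 9.1749
7: (15 − 11.136)²/11.136 = 14.930496/11.136 = 1.3407
8: (3 − 9.792)²/9.792 = 46.131264/9.792 = 4.7111
9: (2 − 8.832)²/8.832 = 46.676224/8.832 = 5.2849
Sum = 26.790
df = 8. Since 26.790 > 17.535, we reject H₀.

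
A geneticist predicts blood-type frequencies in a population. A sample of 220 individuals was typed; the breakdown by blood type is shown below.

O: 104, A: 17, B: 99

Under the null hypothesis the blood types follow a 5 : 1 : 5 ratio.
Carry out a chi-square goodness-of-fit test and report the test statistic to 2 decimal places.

0.62

Ratio total = 11. Expected counts: 220×5/11 = 100, 220×1/11 = 20, 220×5/11 = 100.
cat         O        E   (O−E)²/E
O         104      100      0.160
A          17       20      0.450
B          99      100      0.010
Sum = 0.62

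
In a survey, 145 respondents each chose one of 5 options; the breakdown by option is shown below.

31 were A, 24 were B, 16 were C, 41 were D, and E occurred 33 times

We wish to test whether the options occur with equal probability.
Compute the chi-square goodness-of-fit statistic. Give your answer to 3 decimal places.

Expected count for each of the 5 categories: 145/5 = 29.
A: (31 − 29)²/29 = 4/29 = 0.1379
B: (24 − 29)²/29 = 25/29 = 0.8621
C: (16 − 29)²/29 = 169/29 = 5.8276
D: (41 − 29)²/29 = 144/29 = 4.9655
E: (33 − 29)²/29 = 16/29 = 0.5517
Sum = 12.345

12.345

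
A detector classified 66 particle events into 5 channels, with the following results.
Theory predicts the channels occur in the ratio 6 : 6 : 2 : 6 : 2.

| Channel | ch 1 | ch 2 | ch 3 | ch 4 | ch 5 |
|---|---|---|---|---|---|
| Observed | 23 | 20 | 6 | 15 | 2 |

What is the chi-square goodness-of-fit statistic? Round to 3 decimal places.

4.778

Ratio total = 22. Expected counts: 66×6/22 = 18, 66×6/22 = 18, 66×2/22 = 6, 66×6/22 = 18, 66×2/22 = 6.
ch 1: (23 − 18)²/18 = 25/18 = 1.3889
ch 2: (20 − 18)²/18 = 4/18 = 0.2222
ch 3: (6 − 6)²/6 = 0/6 = 0.0000
ch 4: (15 − 18)²/18 = 9/18 = 0.5000
ch 5: (2 − 6)²/6 = 16/6 = 2.6667
Sum = 4.778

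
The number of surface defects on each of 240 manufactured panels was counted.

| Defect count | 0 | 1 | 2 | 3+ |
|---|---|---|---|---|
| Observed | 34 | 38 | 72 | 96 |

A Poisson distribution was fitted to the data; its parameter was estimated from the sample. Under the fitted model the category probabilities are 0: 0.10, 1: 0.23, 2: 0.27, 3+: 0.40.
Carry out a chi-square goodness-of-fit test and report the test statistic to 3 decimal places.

Expected counts E_i = n·p_i: 240×0.10 = 24, 240×0.23 = 55.2, 240×0.27 = 64.8, 240×0.40 = 96.
cat         O        E   (O−E)²/E
0          34       24     4.1667
1          38     55.2     5.3594
2          72     64.8     0.8000
3+         96       96     0.0000
Sum = 10.326

10.326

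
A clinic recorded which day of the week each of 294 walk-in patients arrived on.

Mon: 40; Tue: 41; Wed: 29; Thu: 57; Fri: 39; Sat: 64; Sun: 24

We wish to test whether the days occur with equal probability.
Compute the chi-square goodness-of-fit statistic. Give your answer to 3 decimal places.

Expected count for each of the 7 categories: 294/7 = 42.
χ² = (40−42)²/42 + (41−42)²/42 + (29−42)²/42 + (57−42)²/42 + (39−42)²/42 + (64−42)²/42 + (24−42)²/42
   = 0.0952 + 0.0238 + 4.0238 + 5.3571 + 0.2143 + 11.5238 + 7.7143
Sum = 28.952

28.952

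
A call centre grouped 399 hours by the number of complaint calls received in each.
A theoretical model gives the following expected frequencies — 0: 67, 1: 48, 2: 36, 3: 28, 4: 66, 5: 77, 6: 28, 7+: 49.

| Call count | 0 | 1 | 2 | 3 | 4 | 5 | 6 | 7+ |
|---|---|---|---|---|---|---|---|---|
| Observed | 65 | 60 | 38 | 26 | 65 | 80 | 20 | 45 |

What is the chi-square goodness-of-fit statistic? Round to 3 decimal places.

6.058

χ² = (65−67)²/67 + (60−48)²/48 + (38−36)²/36 + (26−28)²/28 + (65−66)²/66 + (80−77)²/77 + (20−28)²/28 + (45−49)²/49
   = 0.0597 + 3.0000 + 0.1111 + 0.1429 + 0.0152 + 0.1169 + 2.2857 + 0.3265
Sum = 6.058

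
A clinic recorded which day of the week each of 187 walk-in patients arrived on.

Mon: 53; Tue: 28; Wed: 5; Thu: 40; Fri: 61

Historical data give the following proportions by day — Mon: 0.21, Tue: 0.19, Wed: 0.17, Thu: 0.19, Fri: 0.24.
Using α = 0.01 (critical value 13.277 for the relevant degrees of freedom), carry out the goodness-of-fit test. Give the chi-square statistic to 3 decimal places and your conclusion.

Expected counts E_i = n·p_i: 187×0.21 = 39.27, 187×0.19 = 35.53, 187×0.17 = 31.79, 187×0.19 = 35.53, 187×0.24 = 44.88.
cat         O        E   (O−E)²/E
Mon        53    39.27     4.8004
Tue        28    35.53     1.5959
Wed         5    31.79    22.5764
Thu        40    35.53     0.5624
Fri        61    44.88     5.7900
Sum = 35.325
df = 4. Since 35.325 > 13.277, we reject H₀.

35.325; reject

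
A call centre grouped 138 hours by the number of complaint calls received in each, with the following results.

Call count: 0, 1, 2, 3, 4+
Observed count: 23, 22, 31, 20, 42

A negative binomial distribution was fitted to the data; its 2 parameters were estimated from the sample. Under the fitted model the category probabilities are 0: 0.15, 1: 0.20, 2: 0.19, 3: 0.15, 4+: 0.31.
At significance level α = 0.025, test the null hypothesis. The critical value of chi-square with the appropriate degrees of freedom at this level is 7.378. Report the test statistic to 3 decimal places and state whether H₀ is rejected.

2.301; do not reject

Expected counts E_i = n·p_i: 138×0.15 = 20.7, 138×0.20 = 27.6, 138×0.19 = 26.22, 138×0.15 = 20.7, 138×0.31 = 42.78.
0: (23 − 20.7)²/20.7 = 5.29/20.7 = 0.2556
1: (22 − 27.6)²/27.6 = 31.36/27.6 = 1.1362
2: (31 − 26.22)²/26.22 = 22.8484/26.22 = 0.8714
3: (20 − 20.7)²/20.7 = 0.49/20.7 = 0.0237
4+: (42 − 42.78)²/42.78 = 0.6084/42.78 = 0.0142
Sum = 2.301
df = 2. Since 2.301 < 7.378, we do not reject H₀.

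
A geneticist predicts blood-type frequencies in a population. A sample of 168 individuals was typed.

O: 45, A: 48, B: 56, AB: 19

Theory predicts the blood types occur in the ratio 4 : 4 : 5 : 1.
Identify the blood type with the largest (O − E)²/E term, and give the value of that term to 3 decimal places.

AB, 4.083

Ratio total = 14. Expected counts: 168×4/14 = 48, 168×4/14 = 48, 168×5/14 = 60, 168×1/14 = 12.
cat         O        E   (O−E)²/E
O          45       48     0.1875
A          48       48     0.0000
B          56       60     0.2667
AB         19       12     4.0833
The largest term is for AB: 4.083.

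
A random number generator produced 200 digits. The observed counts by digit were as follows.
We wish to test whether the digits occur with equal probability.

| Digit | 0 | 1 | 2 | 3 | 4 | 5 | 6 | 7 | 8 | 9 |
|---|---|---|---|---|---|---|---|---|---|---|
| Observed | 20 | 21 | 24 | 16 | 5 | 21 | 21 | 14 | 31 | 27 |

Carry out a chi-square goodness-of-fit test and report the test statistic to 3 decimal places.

Expected count for each of the 10 categories: 200/10 = 20.
0: (20 − 20)²/20 = 0/20 = 0.0000
1: (21 − 20)²/20 = 1/20 = 0.0500
2: (24 − 20)²/20 = 16/20 = 0.8000
3: (16 − 20)²/20 = 16/20 = 0.8000
4: (5 − 20)²/20 = 225/20 = 11.2500
5: (21 − 20)²/20 = 1/20 = 0.0500
6: (21 − 20)²/20 = 1/20 = 0.0500
7: (14 − 20)²/20 = 36/20 = 1.8000
8: (31 − 20)²/20 = 121/20 = 6.0500
9: (27 − 20)²/20 = 49/20 = 2.4500
Sum = 23.300

23.300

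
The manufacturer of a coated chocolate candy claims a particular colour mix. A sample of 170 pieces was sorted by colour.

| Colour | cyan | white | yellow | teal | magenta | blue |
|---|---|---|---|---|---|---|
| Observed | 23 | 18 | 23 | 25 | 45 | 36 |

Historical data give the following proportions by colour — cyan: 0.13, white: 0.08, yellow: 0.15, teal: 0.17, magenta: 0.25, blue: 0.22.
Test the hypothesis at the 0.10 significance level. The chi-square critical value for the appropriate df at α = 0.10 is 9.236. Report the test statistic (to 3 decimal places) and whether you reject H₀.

2.431; do not reject

Expected counts E_i = n·p_i: 170×0.13 = 22.1, 170×0.08 = 13.6, 170×0.15 = 25.5, 170×0.17 = 28.9, 170×0.25 = 42.5, 170×0.22 = 37.4.
cyan: (23 − 22.1)²/22.1 = 0.81/22.1 = 0.0367
white: (18 − 13.6)²/13.6 = 19.36/13.6 = 1.4235
yellow: (23 − 25.5)²/25.5 = 6.25/25.5 = 0.2451
teal: (25 − 28.9)²/28.9 = 15.21/28.9 = 0.5263
magenta: (45 − 42.5)²/42.5 = 6.25/42.5 = 0.1471
blue: (36 − 37.4)²/37.4 = 1.96/37.4 = 0.0524
Sum = 2.431
df = 5. Since 2.431 < 9.236, we do not reject H₀.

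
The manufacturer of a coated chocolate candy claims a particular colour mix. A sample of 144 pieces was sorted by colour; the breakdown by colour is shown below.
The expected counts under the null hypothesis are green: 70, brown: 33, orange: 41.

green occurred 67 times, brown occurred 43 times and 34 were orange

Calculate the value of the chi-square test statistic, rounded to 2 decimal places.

4.35

cat         O        E   (O−E)²/E
green      67       70      0.129
brown      43       33      3.030
orange     34       41      1.195
Sum = 4.35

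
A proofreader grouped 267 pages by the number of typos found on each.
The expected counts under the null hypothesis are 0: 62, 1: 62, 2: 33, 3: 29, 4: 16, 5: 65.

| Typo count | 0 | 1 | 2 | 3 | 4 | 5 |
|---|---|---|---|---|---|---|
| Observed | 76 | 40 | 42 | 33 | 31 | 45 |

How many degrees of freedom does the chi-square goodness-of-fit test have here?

There are k = 6 categories and no parameters were estimated from the data, so df = 6 − 1 = 5.

5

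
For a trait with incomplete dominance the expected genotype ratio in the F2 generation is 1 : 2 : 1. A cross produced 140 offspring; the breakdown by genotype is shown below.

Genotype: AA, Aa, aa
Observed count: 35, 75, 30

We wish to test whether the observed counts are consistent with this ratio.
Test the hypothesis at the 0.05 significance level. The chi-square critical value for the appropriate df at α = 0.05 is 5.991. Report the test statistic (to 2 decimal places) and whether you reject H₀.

1.07; do not reject

Ratio total = 4. Expected counts: 140×1/4 = 35, 140×2/4 = 70, 140×1/4 = 35.
cat         O        E   (O−E)²/E
AA         35       35      0.000
Aa         75       70      0.357
aa         30       35      0.714
Sum = 1.07
df = 2. Since 1.07 < 5.991, we do not reject H₀.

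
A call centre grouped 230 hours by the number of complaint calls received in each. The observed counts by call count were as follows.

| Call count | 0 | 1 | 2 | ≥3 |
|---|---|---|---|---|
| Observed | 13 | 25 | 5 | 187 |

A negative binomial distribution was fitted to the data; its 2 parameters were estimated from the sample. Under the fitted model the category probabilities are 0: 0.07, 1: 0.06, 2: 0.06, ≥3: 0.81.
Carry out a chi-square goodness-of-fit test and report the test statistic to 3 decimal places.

Expected counts E_i = n·p_i: 230×0.07 = 16.1, 230×0.06 = 13.8, 230×0.06 = 13.8, 230×0.81 = 186.3.
χ² = (13−16.1)²/16.1 + (25−13.8)²/13.8 + (5−13.8)²/13.8 + (187−186.3)²/186.3
   = 0.5969 + 9.0899 + 5.6116 + 0.0026
Sum = 15.301

15.301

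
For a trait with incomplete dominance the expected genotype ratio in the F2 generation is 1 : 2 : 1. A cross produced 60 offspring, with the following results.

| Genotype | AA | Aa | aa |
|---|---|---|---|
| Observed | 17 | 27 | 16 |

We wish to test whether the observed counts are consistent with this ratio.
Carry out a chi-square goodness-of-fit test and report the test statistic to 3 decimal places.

Ratio total = 4. Expected counts: 60×1/4 = 15, 60×2/4 = 30, 60×1/4 = 15.
AA: (17 − 15)²/15 = 4/15 = 0.2667
Aa: (27 − 30)²/30 = 9/30 = 0.3000
aa: (16 − 15)²/15 = 1/15 = 0.0667
Sum = 0.633

0.633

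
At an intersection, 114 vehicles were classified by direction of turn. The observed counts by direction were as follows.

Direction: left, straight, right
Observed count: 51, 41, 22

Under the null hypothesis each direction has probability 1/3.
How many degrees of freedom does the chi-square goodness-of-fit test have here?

There are k = 3 categories and no parameters were estimated from the data, so df = 3 − 1 = 2.

2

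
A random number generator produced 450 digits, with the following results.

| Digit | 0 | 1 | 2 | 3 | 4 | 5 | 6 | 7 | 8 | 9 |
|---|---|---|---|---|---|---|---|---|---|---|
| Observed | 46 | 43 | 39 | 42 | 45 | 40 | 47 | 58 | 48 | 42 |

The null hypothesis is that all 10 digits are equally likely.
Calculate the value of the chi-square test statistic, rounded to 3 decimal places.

Under H₀ each category has probability 1/10, so each expected count is 450/10 = 45.
0: (46 − 45)²/45 = 1/45 = 0.0222
1: (43 − 45)²/45 = 4/45 = 0.0889
2: (39 − 45)²/45 = 36/45 = 0.8000
3: (42 − 45)²/45 = 9/45 = 0.2000
4: (45 − 45)²/45 = 0/45 = 0.0000
5: (40 − 45)²/45 = 25/45 = 0.5556
6: (47 − 45)²/45 = 4/45 = 0.0889
7: (58 − 45)²/45 = 169/45 = 3.7556
8: (48 − 45)²/45 = 9/45 = 0.2000
9: (42 − 45)²/45 = 9/45 = 0.2000
Sum = 5.911

5.911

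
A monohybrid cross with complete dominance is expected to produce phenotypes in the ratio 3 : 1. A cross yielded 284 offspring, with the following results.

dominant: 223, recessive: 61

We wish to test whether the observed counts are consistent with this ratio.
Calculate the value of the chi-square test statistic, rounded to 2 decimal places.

Ratio total = 4. Expected counts: 284×3/4 = 213, 284×1/4 = 71.
dominant: (223 − 213)²/213 = 100/213 = 0.469
recessive: (61 − 71)²/71 = 100/71 = 1.408
Sum = 1.88

1.88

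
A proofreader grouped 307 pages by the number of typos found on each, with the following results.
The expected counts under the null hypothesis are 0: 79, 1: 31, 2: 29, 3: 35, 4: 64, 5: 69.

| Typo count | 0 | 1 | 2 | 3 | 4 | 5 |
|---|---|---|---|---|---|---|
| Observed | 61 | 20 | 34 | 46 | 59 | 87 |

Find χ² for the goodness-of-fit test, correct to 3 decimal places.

17.410

cat         O        E   (O−E)²/E
0          61       79     4.1013
1          20       31     3.9032
2          34       29     0.8621
3          46       35     3.4571
4          59       64     0.3906
5          87       69     4.6957
Sum = 17.410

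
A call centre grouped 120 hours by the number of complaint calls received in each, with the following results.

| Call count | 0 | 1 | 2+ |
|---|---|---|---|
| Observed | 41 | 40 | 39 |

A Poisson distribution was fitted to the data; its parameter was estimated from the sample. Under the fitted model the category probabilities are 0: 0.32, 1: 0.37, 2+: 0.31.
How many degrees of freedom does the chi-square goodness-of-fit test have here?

There are k = 3 categories and 1 parameter estimated from the data, so df = 3 − 1 − 1 = 1.

1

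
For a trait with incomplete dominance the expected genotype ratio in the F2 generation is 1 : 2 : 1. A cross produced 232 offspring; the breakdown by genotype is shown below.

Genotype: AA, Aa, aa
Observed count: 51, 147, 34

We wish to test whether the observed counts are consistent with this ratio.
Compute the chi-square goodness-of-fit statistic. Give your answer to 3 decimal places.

19.060

Ratio total = 4. Expected counts: 232×1/4 = 58, 232×2/4 = 116, 232×1/4 = 58.
AA: (51 − 58)²/58 = 49/58 = 0.8448
Aa: (147 − 116)²/116 = 961/116 = 8.2845
aa: (34 − 58)²/58 = 576/58 = 9.9310
Sum = 19.060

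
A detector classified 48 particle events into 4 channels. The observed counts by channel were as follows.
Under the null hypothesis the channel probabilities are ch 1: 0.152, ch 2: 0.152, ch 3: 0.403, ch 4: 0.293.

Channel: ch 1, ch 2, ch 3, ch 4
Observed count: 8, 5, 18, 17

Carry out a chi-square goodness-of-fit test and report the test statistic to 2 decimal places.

Expected counts E_i = n·p_i: 48×0.152 = 7.296, 48×0.152 = 7.296, 48×0.403 = 19.344, 48×0.293 = 14.064.
ch 1: (8 − 7.296)²/7.296 = 0.495616/7.296 = 0.068
ch 2: (5 − 7.296)²/7.296 = 5.271616/7.296 = 0.723
ch 3: (18 − 19.344)²/19.344 = 1.806336/19.344 = 0.093
ch 4: (17 − 14.064)²/14.064 = 8.620096/14.064 = 0.613
Sum = 1.50

1.50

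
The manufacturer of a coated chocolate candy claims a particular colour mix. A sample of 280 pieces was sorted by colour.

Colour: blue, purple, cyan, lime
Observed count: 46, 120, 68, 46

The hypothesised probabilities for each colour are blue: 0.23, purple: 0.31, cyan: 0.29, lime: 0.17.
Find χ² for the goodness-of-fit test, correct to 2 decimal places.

20.16

Expected counts E_i = n·p_i: 280×0.23 = 64.4, 280×0.31 = 86.8, 280×0.29 = 81.2, 280×0.17 = 47.6.
χ² = (46−64.4)²/64.4 + (120−86.8)²/86.8 + (68−81.2)²/81.2 + (46−47.6)²/47.6
   = 5.257 + 12.699 + 2.146 + 0.054
Sum = 20.16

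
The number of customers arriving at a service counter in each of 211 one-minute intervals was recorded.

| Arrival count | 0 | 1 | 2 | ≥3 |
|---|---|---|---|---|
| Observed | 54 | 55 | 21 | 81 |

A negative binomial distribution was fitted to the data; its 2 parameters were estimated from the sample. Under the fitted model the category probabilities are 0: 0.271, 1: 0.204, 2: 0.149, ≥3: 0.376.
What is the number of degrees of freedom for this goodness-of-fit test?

There are k = 4 categories and 2 parameters estimated from the data, so df = 4 − 1 − 2 = 1.

1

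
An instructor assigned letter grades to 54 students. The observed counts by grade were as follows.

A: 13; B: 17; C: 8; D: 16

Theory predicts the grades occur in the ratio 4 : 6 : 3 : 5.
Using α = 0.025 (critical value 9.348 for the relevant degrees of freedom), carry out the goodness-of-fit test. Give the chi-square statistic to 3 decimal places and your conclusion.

0.317; do not reject

Ratio total = 18. Expected counts: 54×4/18 = 12, 54×6/18 = 18, 54×3/18 = 9, 54×5/18 = 15.
χ² = (13−12)²/12 + (17−18)²/18 + (8−9)²/9 + (16−15)²/15
   = 0.0833 + 0.0556 + 0.1111 + 0.0667
Sum = 0.317
df = 3. Since 0.317 < 9.348, we do not reject H₀.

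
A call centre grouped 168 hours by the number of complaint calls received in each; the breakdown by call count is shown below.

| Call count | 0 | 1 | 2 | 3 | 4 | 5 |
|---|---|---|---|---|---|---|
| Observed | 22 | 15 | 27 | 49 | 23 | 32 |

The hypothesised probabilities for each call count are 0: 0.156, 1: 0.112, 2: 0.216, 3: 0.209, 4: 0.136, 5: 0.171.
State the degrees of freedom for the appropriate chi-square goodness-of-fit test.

5

There are k = 6 categories and no parameters were estimated from the data, so df = 6 − 1 = 5.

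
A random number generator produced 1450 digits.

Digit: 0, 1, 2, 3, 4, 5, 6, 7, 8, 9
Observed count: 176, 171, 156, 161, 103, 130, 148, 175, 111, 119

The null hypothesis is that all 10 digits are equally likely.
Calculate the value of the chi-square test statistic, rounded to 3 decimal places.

Under H₀ each category has probability 1/10, so each expected count is 1450/10 = 145.
χ² = (176−145)²/145 + (171−145)²/145 + (156−145)²/145 + (161−145)²/145 + (103−145)²/145 + (130−145)²/145 + (148−145)²/145 + (175−145)²/145 + (111−145)²/145 + (119−145)²/145
   = 6.6276 + 4.6621 + 0.8345 + 1.7655 + 12.1655 + 1.5517 + 0.0621 + 6.2069 + 7.9724 + 4.6621
Sum = 46.510

46.510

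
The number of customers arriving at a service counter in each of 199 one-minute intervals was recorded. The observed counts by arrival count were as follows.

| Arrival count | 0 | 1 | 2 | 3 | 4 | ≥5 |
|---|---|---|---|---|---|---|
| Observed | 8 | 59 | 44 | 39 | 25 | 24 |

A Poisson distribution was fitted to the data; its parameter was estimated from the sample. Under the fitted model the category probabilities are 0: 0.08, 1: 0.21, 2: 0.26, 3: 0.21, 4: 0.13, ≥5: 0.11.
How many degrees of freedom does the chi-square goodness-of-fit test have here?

There are k = 6 categories and 1 parameter estimated from the data, so df = 6 − 1 − 1 = 4.

4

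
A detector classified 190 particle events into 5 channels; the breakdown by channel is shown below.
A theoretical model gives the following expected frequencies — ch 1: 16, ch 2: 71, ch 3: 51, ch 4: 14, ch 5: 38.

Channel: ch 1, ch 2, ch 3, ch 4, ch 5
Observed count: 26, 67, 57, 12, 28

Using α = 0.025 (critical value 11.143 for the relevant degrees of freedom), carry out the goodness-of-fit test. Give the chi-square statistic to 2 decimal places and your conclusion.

10.10; do not reject

ch 1: (26 − 16)²/16 = 100/16 = 6.250
ch 2: (67 − 71)²/71 = 16/71 = 0.225
ch 3: (57 − 51)²/51 = 36/51 = 0.706
ch 4: (12 − 14)²/14 = 4/14 = 0.286
ch 5: (28 − 38)²/38 = 100/38 = 2.632
Sum = 10.10
df = 4. Since 10.10 < 11.143, we do not reject H₀.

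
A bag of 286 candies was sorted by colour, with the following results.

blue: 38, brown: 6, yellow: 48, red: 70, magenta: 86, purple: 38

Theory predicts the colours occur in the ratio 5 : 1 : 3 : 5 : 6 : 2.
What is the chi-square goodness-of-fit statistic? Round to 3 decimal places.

23.805

Ratio total = 22. Expected counts: 286×5/22 = 65, 286×1/22 = 13, 286×3/22 = 39, 286×5/22 = 65, 286×6/22 = 78, 286×2/22 = 26.
cat          O        E   (O−E)²/E
blue        38       65    11.2154
brown        6       13     3.7692
yellow      48       39     2.0769
red         70       65     0.3846
magenta     86       78     0.8205
purple      38       26     5.5385
Sum = 23.805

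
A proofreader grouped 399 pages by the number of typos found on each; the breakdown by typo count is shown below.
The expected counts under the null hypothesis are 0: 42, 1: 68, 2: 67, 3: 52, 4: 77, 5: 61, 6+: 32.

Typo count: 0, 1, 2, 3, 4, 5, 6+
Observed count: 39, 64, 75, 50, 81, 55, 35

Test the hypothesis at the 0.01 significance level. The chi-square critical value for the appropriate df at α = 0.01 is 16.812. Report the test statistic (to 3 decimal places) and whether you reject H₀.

2.561; do not reject

χ² = (39−42)²/42 + (64−68)²/68 + (75−67)²/67 + (50−52)²/52 + (81−77)²/77 + (55−61)²/61 + (35−32)²/32
   = 0.2143 + 0.2353 + 0.9552 + 0.0769 + 0.2078 + 0.5902 + 0.2813
Sum = 2.561
df = 6. Since 2.561 < 16.812, we do not reject H₀.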